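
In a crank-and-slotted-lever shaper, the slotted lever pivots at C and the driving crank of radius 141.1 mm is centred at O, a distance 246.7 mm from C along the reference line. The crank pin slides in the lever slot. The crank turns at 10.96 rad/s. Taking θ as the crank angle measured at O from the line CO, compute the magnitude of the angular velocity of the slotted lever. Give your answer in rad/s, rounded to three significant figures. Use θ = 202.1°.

ω = 10.96 rad/s
Crank pin A relative to C: A = (d + r cosθ, r sinθ); lever angle φ = atan2(r sinθ, d + r cosθ).
Differentiating tanφ: φ̇ = rω(d cosθ + r)/(d² + r² + 2dr cosθ).
d² + r² + 2dr cosθ = |CA|² = 0.0162663 m²;  d cosθ + r = -0.087475 m.
|ω_lever| = |0.1411·10.96·-0.087475| / 0.0162663 = 8.3163 rad/s.

8.32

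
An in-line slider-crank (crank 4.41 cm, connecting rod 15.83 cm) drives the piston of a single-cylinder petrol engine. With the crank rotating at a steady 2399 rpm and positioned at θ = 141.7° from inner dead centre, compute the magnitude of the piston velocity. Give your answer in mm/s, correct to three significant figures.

ω = 2π·2399/60 = 251.2 rad/s
For an in-line slider-crank, x = r cosθ + √(L² − r² sin²θ), so v = −rω sinθ·[1 + r cosθ/√(L² − r² sin²θ)].
With r = 0.0441 m, L = 0.1583 m, θ = 141.7°: √(L² − r² sin²θ) = 0.15592 m.
v = −0.0441·251.2·0.61978·[1 + 0.0441·-0.78478/0.15592] = -5.3424 m/s.
|v| = 5.3424 m/s = 5342.4 mm/s.

5340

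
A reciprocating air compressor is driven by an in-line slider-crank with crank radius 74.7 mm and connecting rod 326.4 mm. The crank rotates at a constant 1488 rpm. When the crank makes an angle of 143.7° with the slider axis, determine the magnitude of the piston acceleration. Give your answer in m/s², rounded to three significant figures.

ω = 2π·1488/60 = 155.8 rad/s
x(θ) = r cosθ + √(L² − r² sin²θ); with ω constant, a = ω²·d²x/dθ².
d²x/dθ² = −r cosθ − r²(cos2θ)/√u − r⁴ sin²2θ/(4u^{3/2}),  u = L² − r² sin²θ = 0.104581 m².
Substituting r = 0.0747 m, L = 0.3264 m, θ = 143.7°: d²x/dθ² = +0.054833 m.
a = ω²·d²x/dθ² = (155.8)²·(+0.054833) = +1331.4 m/s²;  |a| = 1331.4 m/s².

1330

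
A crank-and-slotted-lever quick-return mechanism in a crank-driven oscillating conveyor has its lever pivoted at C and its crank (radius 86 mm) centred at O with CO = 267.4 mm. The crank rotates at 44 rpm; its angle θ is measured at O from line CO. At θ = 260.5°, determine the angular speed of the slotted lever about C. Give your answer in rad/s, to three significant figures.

0.233

ω = 4.608 rad/s (from 44 rpm).
Crank pin A relative to C: A = (d + r cosθ, r sinθ); lever angle φ = atan2(r sinθ, d + r cosθ).
Differentiating tanφ: φ̇ = rω(d cosθ + r)/(d² + r² + 2dr cosθ).
d² + r² + 2dr cosθ = |CA|² = 0.0713078 m²;  d cosθ + r = +0.041866 m.
|ω_lever| = |0.086·4.608·+0.041866| / 0.0713078 = 0.23265 rad/s.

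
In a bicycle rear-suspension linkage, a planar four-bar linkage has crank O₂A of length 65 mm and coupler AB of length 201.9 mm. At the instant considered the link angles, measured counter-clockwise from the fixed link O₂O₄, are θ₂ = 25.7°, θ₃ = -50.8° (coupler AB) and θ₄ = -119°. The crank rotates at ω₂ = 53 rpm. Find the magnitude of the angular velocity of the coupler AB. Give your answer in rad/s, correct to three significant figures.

ω₂ = 5.55 rad/s (from 53 rpm).
Differentiating the loop-closure r₂e^{iθ₂}+r₃e^{iθ₃}=r₁+r₄e^{iθ₄} gives r₂ω₂e^{iθ₂}+r₃ω₃e^{iθ₃}=r₄ω₄e^{iθ₄}.
Eliminating the other unknown: ω₃ = r₂ω₂ sin(θ₄−θ₂) / [r₃ sin(θ₃−θ₄)].
Numerator sine = -0.57786; denominator sine = +0.92849.
Result = 0.065·5.55·(-0.57786) / (0.2019·(+0.92849)) = -1.1121 rad/s; magnitude 1.1121 rad/s.

1.11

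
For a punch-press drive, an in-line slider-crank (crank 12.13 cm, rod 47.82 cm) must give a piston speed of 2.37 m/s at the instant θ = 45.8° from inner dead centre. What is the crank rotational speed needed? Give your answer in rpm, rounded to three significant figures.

221

For an in-line slider-crank, |v_piston| = rω|sinθ|·[1 + r cosθ/√(L² − r² sin²θ)].
With r = 0.1213 m, L = 0.4782 m, θ = 45.8°: the bracketed kinematic factor |dx/dθ| = 0.1026 m.
ω = v/|dx/dθ| = 2.37/0.1026 = 23.099 rad/s.
N = 60ω/(2π) = 220.58 rpm.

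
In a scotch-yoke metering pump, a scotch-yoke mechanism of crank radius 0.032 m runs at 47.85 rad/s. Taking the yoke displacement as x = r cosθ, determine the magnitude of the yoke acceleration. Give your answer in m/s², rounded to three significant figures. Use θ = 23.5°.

67.2

ω = 47.85 rad/s
x = r cosθ ⇒ ẍ = −rω² cosθ (ω constant).
|a| = rω²|cosθ| = 0.032·(47.85)²·|cos 23.5°| = 67.191 m/s².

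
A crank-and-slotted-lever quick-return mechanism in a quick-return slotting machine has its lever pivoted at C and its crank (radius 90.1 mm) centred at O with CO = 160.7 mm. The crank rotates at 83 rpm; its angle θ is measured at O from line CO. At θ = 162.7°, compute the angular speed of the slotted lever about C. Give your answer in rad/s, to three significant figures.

7.88

ω = 8.692 rad/s (from 83 rpm).
Crank pin A relative to C: A = (d + r cosθ, r sinθ); lever angle φ = atan2(r sinθ, d + r cosθ).
Differentiating tanφ: φ̇ = rω(d cosθ + r)/(d² + r² + 2dr cosθ).
d² + r² + 2dr cosθ = |CA|² = 0.0062944 m²;  d cosθ + r = -0.06333 m.
|ω_lever| = |0.0901·8.692·-0.06333| / 0.0062944 = 7.8793 rad/s.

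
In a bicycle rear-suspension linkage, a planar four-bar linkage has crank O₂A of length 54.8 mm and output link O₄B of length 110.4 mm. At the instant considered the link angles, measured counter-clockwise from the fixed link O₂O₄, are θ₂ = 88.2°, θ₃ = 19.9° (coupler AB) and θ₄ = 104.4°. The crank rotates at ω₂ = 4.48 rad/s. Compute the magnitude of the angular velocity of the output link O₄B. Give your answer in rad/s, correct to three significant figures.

ω₂ = 4.48 rad/s
Differentiating the loop-closure r₂e^{iθ₂}+r₃e^{iθ₃}=r₁+r₄e^{iθ₄} gives r₂ω₂e^{iθ₂}+r₃ω₃e^{iθ₃}=r₄ω₄e^{iθ₄}.
Eliminating the other unknown: ω₄ = r₂ω₂ sin(θ₂−θ₃) / [r₄ sin(θ₄−θ₃)].
Numerator sine = +0.92913; denominator sine = +0.99540.
Result = 0.0548·4.48·(+0.92913) / (0.1104·(+0.99540)) = +2.0757 rad/s; magnitude 2.0757 rad/s.

2.08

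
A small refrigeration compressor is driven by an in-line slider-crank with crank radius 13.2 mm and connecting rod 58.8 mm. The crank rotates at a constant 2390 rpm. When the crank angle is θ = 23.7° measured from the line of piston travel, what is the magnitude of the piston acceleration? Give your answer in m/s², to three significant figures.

885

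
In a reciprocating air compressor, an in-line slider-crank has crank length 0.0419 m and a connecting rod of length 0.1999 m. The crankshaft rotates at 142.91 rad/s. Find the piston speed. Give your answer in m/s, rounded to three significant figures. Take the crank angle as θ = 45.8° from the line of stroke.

4.93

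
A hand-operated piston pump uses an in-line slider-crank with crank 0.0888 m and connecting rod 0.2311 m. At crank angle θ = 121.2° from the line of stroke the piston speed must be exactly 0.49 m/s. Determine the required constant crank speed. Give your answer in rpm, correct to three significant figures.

For an in-line slider-crank, |v_piston| = rω|sinθ|·[1 + r cosθ/√(L² − r² sin²θ)].
With r = 0.0888 m, L = 0.2311 m, θ = 121.2°: the bracketed kinematic factor |dx/dθ| = 0.059948 m.
ω = v/|dx/dθ| = 0.49/0.059948 = 8.1738 rad/s.
N = 60ω/(2π) = 78.054 rpm.

78.1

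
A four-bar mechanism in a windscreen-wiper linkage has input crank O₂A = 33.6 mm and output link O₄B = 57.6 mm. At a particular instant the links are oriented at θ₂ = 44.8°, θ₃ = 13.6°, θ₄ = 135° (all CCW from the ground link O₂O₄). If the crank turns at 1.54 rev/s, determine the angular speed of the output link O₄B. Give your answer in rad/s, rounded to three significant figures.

ω₂ = 9.676 rad/s (from 1.54 rev/s).
Differentiating the loop-closure r₂e^{iθ₂}+r₃e^{iθ₃}=r₁+r₄e^{iθ₄} gives r₂ω₂e^{iθ₂}+r₃ω₃e^{iθ₃}=r₄ω₄e^{iθ₄}.
Eliminating the other unknown: ω₄ = r₂ω₂ sin(θ₂−θ₃) / [r₄ sin(θ₄−θ₃)].
Numerator sine = +0.51803; denominator sine = +0.85355.
Result = 0.0336·9.676·(+0.51803) / (0.0576·(+0.85355)) = +3.4256 rad/s; magnitude 3.4256 rad/s.

3.43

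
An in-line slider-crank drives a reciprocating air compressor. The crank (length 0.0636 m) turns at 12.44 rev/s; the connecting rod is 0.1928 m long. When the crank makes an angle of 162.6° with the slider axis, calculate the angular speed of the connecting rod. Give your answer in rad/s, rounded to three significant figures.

ω = 78.16 rad/s (converted from 12.44 rev/s).
The rod makes angle φ with the slider axis where L sinφ = r sinθ; differentiating, L cosφ·φ̇ = r ω cosθ.
L cosφ = √(L² − r² sin²θ) = 0.19186 m.
|ω_rod| = r ω |cosθ| / √(L² − r² sin²θ) = 0.0636·78.16·0.95424/0.19186 = 24.725 rad/s.

24.7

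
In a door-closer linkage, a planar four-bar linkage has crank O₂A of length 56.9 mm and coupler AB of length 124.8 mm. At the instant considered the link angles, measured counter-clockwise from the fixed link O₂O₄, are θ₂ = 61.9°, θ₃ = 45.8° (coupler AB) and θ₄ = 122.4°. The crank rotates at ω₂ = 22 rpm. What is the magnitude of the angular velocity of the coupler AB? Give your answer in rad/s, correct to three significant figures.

ω₂ = 2.304 rad/s (from 22 rpm).
Differentiating the loop-closure r₂e^{iθ₂}+r₃e^{iθ₃}=r₁+r₄e^{iθ₄} gives r₂ω₂e^{iθ₂}+r₃ω₃e^{iθ₃}=r₄ω₄e^{iθ₄}.
Eliminating the other unknown: ω₃ = r₂ω₂ sin(θ₄−θ₂) / [r₃ sin(θ₃−θ₄)].
Numerator sine = +0.87036; denominator sine = -0.97278.
Result = 0.0569·2.304·(+0.87036) / (0.1248·(-0.97278)) = -0.93979 rad/s; magnitude 0.93979 rad/s.

0.940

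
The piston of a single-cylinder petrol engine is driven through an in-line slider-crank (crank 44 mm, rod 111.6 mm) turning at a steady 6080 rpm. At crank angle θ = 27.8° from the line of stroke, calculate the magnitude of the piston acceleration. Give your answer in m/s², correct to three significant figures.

20000

ω = 2π·6080/60 = 636.7 rad/s
x(θ) = r cosθ + √(L² − r² sin²θ); with ω constant, a = ω²·d²x/dθ².
d²x/dθ² = −r cosθ − r²(cos2θ)/√u − r⁴ sin²2θ/(4u^{3/2}),  u = L² − r² sin²θ = 0.0120334 m².
Substituting r = 0.044 m, L = 0.1116 m, θ = 27.8°: d²x/dθ² = -0.049376 m.
a = ω²·d²x/dθ² = (636.7)²·(-0.049376) = -20016 m/s²;  |a| = 20016 m/s².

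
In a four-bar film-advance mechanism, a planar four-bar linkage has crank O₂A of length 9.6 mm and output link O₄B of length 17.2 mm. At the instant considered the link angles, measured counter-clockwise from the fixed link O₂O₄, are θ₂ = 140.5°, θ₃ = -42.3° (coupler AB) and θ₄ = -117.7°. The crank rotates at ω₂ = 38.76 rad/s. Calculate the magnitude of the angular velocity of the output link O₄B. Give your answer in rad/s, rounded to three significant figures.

1.09

ω₂ = 38.76 rad/s
Differentiating the loop-closure r₂e^{iθ₂}+r₃e^{iθ₃}=r₁+r₄e^{iθ₄} gives r₂ω₂e^{iθ₂}+r₃ω₃e^{iθ₃}=r₄ω₄e^{iθ₄}.
Eliminating the other unknown: ω₄ = r₂ω₂ sin(θ₂−θ₃) / [r₄ sin(θ₄−θ₃)].
Numerator sine = -0.04885; denominator sine = -0.96771.
Result = 0.0096·38.76·(-0.04885) / (0.0172·(-0.96771)) = +1.0921 rad/s; magnitude 1.0921 rad/s.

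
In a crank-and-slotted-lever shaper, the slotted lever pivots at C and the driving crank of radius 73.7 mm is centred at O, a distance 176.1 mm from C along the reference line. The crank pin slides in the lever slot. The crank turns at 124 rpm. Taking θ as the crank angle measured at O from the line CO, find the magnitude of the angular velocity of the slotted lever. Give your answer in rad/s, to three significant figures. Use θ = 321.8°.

ω = 12.99 rad/s (from 124 rpm).
Crank pin A relative to C: A = (d + r cosθ, r sinθ); lever angle φ = atan2(r sinθ, d + r cosθ).
Differentiating tanφ: φ̇ = rω(d cosθ + r)/(d² + r² + 2dr cosθ).
d² + r² + 2dr cosθ = |CA|² = 0.0568415 m²;  d cosθ + r = +0.21209 m.
|ω_lever| = |0.0737·12.99·+0.21209| / 0.0568415 = 3.5708 rad/s.

3.57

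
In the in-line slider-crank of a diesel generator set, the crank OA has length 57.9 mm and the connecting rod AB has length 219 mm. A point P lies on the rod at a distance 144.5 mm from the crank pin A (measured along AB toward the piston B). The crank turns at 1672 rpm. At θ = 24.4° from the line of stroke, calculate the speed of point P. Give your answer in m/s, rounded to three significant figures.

5.78

ω = 175.1 rad/s.  Crank-pin speed |V_A| = rω = 10.138 m/s, perpendicular to OA.
Rod angle: sinφ = −(r/L) sinθ ⇒ φ = -6.270°; ω_rod = −rω cosθ/√(L²−r²sin²θ) = -42.41 rad/s.
V_P = V_A + ω_rod × AP, with AP = 0.1445 m along the rod.
Components: V_Px = −rω sinθ − a·ω_rod·sinφ = -4.8573 m/s;  V_Py = rω cosθ + a·ω_rod·cosφ = +3.1407 m/s.
|V_P| = √(V_Px² + V_Py²) = 5.7842 m/s.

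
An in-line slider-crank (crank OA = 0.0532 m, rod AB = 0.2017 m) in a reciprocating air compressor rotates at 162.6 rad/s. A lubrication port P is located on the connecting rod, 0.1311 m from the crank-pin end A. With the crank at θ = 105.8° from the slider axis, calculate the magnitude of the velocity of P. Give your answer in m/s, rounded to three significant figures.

ω = 162.6 rad/s.  Crank-pin speed |V_A| = rω = 8.6503 m/s, perpendicular to OA.
Rod angle: sinφ = −(r/L) sinθ ⇒ φ = -14.702°; ω_rod = −rω cosθ/√(L²−r²sin²θ) = +12.073 rad/s.
V_P = V_A + ω_rod × AP, with AP = 0.1311 m along the rod.
Components: V_Px = −rω sinθ − a·ω_rod·sinφ = -7.9218 m/s;  V_Py = rω cosθ + a·ω_rod·cosφ = -0.82442 m/s.
|V_P| = √(V_Px² + V_Py²) = 7.9646 m/s.

7.96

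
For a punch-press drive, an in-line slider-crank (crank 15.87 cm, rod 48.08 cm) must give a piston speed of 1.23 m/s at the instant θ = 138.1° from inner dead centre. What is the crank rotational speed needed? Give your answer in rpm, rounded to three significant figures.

For an in-line slider-crank, |v_piston| = rω|sinθ|·[1 + r cosθ/√(L² − r² sin²θ)].
With r = 0.1587 m, L = 0.4808 m, θ = 138.1°: the bracketed kinematic factor |dx/dθ| = 0.07929 m.
ω = v/|dx/dθ| = 1.23/0.07929 = 15.513 rad/s.
N = 60ω/(2π) = 148.13 rpm.

148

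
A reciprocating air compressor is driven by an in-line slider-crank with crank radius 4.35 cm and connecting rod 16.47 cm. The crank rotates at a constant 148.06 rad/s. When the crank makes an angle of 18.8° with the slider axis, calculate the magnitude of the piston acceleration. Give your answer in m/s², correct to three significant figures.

ω = 148.1 rad/s
x(θ) = r cosθ + √(L² − r² sin²θ); with ω constant, a = ω²·d²x/dθ².
d²x/dθ² = −r cosθ − r²(cos2θ)/√u − r⁴ sin²2θ/(4u^{3/2}),  u = L² − r² sin²θ = 0.0269296 m².
Substituting r = 0.0435 m, L = 0.1647 m, θ = 18.8°: d²x/dθ² = -0.05039 m.
a = ω²·d²x/dθ² = (148.1)²·(-0.05039) = -1104.6 m/s²;  |a| = 1104.6 m/s².

1100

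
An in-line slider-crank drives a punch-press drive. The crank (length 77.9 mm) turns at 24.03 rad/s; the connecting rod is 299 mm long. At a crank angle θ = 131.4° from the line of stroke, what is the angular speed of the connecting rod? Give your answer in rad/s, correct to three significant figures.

4.22

ω = 24.03 rad/s
The rod makes angle φ with the slider axis where L sinφ = r sinθ; differentiating, L cosφ·φ̇ = r ω cosθ.
L cosφ = √(L² − r² sin²θ) = 0.29323 m.
|ω_rod| = r ω |cosθ| / √(L² − r² sin²θ) = 0.0779·24.03·0.66131/0.29323 = 4.2217 rad/s.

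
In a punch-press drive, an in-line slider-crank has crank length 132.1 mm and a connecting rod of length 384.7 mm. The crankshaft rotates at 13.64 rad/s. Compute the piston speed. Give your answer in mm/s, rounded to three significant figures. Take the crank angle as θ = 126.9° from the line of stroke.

ω = 13.64 rad/s
For an in-line slider-crank, x = r cosθ + √(L² − r² sin²θ), so v = −rω sinθ·[1 + r cosθ/√(L² − r² sin²θ)].
With r = 0.1321 m, L = 0.3847 m, θ = 126.9°: √(L² − r² sin²θ) = 0.36991 m.
v = −0.1321·13.64·0.79968·[1 + 0.1321·-0.60042/0.36991] = -1.132 m/s.
|v| = 1.132 m/s = 1132 mm/s.

1130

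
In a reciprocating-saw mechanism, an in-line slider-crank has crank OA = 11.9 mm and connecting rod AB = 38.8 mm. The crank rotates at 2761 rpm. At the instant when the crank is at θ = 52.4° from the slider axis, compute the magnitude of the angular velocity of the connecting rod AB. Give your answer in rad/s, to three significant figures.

ω = 289.1 rad/s (converted from 2761 rpm).
The rod makes angle φ with the slider axis where L sinφ = r sinθ; differentiating, L cosφ·φ̇ = r ω cosθ.
L cosφ = √(L² − r² sin²θ) = 0.037637 m.
|ω_rod| = r ω |cosθ| / √(L² − r² sin²θ) = 0.0119·289.1·0.61015/0.037637 = 55.778 rad/s.

55.8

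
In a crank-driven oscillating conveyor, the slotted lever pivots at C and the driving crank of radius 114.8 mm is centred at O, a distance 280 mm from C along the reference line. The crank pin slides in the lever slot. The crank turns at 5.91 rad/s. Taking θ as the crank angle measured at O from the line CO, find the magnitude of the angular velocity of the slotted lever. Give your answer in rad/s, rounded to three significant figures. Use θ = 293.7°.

ω = 5.91 rad/s
Crank pin A relative to C: A = (d + r cosθ, r sinθ); lever angle φ = atan2(r sinθ, d + r cosθ).
Differentiating tanφ: φ̇ = rω(d cosθ + r)/(d² + r² + 2dr cosθ).
d² + r² + 2dr cosθ = |CA|² = 0.117419 m²;  d cosθ + r = +0.22735 m.
|ω_lever| = |0.1148·5.91·+0.22735| / 0.117419 = 1.3136 rad/s.

1.31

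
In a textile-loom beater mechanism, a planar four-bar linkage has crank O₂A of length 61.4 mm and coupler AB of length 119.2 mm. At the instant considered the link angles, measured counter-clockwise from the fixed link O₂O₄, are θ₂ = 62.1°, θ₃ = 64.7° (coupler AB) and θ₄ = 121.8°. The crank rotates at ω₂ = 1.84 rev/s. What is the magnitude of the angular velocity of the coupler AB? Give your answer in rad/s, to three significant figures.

6.12

ω₂ = 11.56 rad/s (from 1.84 rev/s).
Differentiating the loop-closure r₂e^{iθ₂}+r₃e^{iθ₃}=r₁+r₄e^{iθ₄} gives r₂ω₂e^{iθ₂}+r₃ω₃e^{iθ₃}=r₄ω₄e^{iθ₄}.
Eliminating the other unknown: ω₃ = r₂ω₂ sin(θ₄−θ₂) / [r₃ sin(θ₃−θ₄)].
Numerator sine = +0.86340; denominator sine = -0.83962.
Result = 0.0614·11.56·(+0.86340) / (0.1192·(-0.83962)) = -6.1237 rad/s; magnitude 6.1237 rad/s.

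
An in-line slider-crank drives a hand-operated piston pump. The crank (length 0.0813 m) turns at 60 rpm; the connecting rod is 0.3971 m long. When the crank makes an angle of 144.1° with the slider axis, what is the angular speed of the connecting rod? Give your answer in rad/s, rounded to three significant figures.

1.05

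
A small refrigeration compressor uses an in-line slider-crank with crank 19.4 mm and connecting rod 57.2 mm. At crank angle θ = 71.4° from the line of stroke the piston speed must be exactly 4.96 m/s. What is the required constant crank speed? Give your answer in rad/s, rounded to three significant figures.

242

For an in-line slider-crank, |v_piston| = rω|sinθ|·[1 + r cosθ/√(L² − r² sin²θ)].
With r = 0.0194 m, L = 0.0572 m, θ = 71.4°: the bracketed kinematic factor |dx/dθ| = 0.020487 m.
ω = v/|dx/dθ| = 4.96/0.020487 = 242.1 rad/s.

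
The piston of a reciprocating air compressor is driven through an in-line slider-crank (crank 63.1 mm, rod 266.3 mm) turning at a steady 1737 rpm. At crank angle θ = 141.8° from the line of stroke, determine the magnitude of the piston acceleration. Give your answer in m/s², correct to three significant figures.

1520

ω = 2π·1737/60 = 181.9 rad/s
x(θ) = r cosθ + √(L² − r² sin²θ); with ω constant, a = ω²·d²x/dθ².
d²x/dθ² = −r cosθ − r²(cos2θ)/√u − r⁴ sin²2θ/(4u^{3/2}),  u = L² − r² sin²θ = 0.069393 m².
Substituting r = 0.0631 m, L = 0.2663 m, θ = 141.8°: d²x/dθ² = +0.045829 m.
a = ω²·d²x/dθ² = (181.9)²·(+0.045829) = +1516.3 m/s²;  |a| = 1516.3 m/s².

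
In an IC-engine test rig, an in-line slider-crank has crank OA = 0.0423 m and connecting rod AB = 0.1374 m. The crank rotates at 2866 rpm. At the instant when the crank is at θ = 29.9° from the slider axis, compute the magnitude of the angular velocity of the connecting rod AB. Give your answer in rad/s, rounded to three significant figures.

ω = 300.1 rad/s (converted from 2866 rpm).
The rod makes angle φ with the slider axis where L sinφ = r sinθ; differentiating, L cosφ·φ̇ = r ω cosθ.
L cosφ = √(L² − r² sin²θ) = 0.13577 m.
|ω_rod| = r ω |cosθ| / √(L² − r² sin²θ) = 0.0423·300.1·0.86690/0.13577 = 81.059 rad/s.

81.1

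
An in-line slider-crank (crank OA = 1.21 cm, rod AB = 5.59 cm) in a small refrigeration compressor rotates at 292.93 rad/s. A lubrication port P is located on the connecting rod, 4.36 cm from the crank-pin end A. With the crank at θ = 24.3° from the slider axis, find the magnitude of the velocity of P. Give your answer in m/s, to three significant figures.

ω = 292.9 rad/s.  Crank-pin speed |V_A| = rω = 3.5445 m/s, perpendicular to OA.
Rod angle: sinφ = −(r/L) sinθ ⇒ φ = -5.110°; ω_rod = −rω cosθ/√(L²−r²sin²θ) = -58.02 rad/s.
V_P = V_A + ω_rod × AP, with AP = 0.0436 m along the rod.
Components: V_Px = −rω sinθ − a·ω_rod·sinφ = -1.6839 m/s;  V_Py = rω cosθ + a·ω_rod·cosφ = +0.71081 m/s.
|V_P| = √(V_Px² + V_Py²) = 1.8278 m/s.

1.83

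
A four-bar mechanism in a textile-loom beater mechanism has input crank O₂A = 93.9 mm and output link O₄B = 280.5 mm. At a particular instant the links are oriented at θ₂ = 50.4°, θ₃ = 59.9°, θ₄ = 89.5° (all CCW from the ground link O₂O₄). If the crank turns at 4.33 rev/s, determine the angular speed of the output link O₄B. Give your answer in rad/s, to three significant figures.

3.04

ω₂ = 27.21 rad/s (from 4.33 rev/s).
Differentiating the loop-closure r₂e^{iθ₂}+r₃e^{iθ₃}=r₁+r₄e^{iθ₄} gives r₂ω₂e^{iθ₂}+r₃ω₃e^{iθ₃}=r₄ω₄e^{iθ₄}.
Eliminating the other unknown: ω₄ = r₂ω₂ sin(θ₂−θ₃) / [r₄ sin(θ₄−θ₃)].
Numerator sine = -0.16505; denominator sine = +0.49394.
Result = 0.0939·27.21·(-0.16505) / (0.2805·(+0.49394)) = -3.0432 rad/s; magnitude 3.0432 rad/s.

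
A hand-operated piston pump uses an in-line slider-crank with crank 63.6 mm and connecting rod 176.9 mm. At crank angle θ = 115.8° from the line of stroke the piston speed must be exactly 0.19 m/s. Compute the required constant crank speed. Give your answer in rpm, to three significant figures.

38.0

For an in-line slider-crank, |v_piston| = rω|sinθ|·[1 + r cosθ/√(L² − r² sin²θ)].
With r = 0.0636 m, L = 0.1769 m, θ = 115.8°: the bracketed kinematic factor |dx/dθ| = 0.047791 m.
ω = v/|dx/dθ| = 0.19/0.047791 = 3.9757 rad/s.
N = 60ω/(2π) = 37.965 rpm.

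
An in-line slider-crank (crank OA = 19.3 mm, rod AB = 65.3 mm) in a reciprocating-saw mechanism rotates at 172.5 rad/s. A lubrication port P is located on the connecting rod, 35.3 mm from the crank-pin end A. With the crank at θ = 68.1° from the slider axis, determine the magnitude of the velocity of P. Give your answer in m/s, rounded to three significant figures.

3.33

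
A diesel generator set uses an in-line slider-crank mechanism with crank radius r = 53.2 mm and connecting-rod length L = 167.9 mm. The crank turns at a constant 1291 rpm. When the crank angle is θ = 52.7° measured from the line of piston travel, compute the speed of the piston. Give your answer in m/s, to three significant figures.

ω = 2π·1291/60 = 135.2 rad/s
For an in-line slider-crank, x = r cosθ + √(L² − r² sin²θ), so v = −rω sinθ·[1 + r cosθ/√(L² − r² sin²θ)].
With r = 0.0532 m, L = 0.1679 m, θ = 52.7°: √(L² − r² sin²θ) = 0.16248 m.
v = −0.0532·135.2·0.79547·[1 + 0.0532·0.60599/0.16248] = -6.8565 m/s.
|v| = 6.8565 m/s.

6.86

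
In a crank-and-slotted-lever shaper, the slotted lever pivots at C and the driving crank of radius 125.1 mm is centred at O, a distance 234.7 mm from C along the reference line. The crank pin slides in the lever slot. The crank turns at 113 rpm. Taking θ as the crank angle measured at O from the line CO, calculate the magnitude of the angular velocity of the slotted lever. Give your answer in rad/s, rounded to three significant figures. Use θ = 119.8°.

ω = 11.83 rad/s (from 113 rpm).
Crank pin A relative to C: A = (d + r cosθ, r sinθ); lever angle φ = atan2(r sinθ, d + r cosθ).
Differentiating tanφ: φ̇ = rω(d cosθ + r)/(d² + r² + 2dr cosθ).
d² + r² + 2dr cosθ = |CA|² = 0.0415508 m²;  d cosθ + r = +0.0084602 m.
|ω_lever| = |0.1251·11.83·+0.0084602| / 0.0415508 = 0.30142 rad/s.

0.301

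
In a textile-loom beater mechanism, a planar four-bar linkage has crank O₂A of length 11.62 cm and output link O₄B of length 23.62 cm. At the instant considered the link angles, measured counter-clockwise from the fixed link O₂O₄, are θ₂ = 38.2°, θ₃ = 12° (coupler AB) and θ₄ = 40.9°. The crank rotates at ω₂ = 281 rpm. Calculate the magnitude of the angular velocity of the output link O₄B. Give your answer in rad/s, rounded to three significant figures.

13.2

ω₂ = 29.43 rad/s (from 281 rpm).
Differentiating the loop-closure r₂e^{iθ₂}+r₃e^{iθ₃}=r₁+r₄e^{iθ₄} gives r₂ω₂e^{iθ₂}+r₃ω₃e^{iθ₃}=r₄ω₄e^{iθ₄}.
Eliminating the other unknown: ω₄ = r₂ω₂ sin(θ₂−θ₃) / [r₄ sin(θ₄−θ₃)].
Numerator sine = +0.44151; denominator sine = +0.48328.
Result = 0.1162·29.43·(+0.44151) / (0.2362·(+0.48328)) = +13.225 rad/s; magnitude 13.225 rad/s.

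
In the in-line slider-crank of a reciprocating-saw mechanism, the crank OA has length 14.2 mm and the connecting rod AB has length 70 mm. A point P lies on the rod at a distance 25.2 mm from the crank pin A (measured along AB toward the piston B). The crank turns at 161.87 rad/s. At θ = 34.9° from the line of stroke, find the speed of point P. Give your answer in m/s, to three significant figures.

1.84

ω = 161.9 rad/s.  Crank-pin speed |V_A| = rω = 2.2986 m/s, perpendicular to OA.
Rod angle: sinφ = −(r/L) sinθ ⇒ φ = -6.665°; ω_rod = −rω cosθ/√(L²−r²sin²θ) = -27.114 rad/s.
V_P = V_A + ω_rod × AP, with AP = 0.0252 m along the rod.
Components: V_Px = −rω sinθ − a·ω_rod·sinφ = -1.3944 m/s;  V_Py = rω cosθ + a·ω_rod·cosφ = +1.2065 m/s.
|V_P| = √(V_Px² + V_Py²) = 1.8439 m/s.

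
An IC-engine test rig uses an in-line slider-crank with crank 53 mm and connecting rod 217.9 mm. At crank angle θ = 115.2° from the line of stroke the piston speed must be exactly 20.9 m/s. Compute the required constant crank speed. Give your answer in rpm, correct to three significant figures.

4660

For an in-line slider-crank, |v_piston| = rω|sinθ|·[1 + r cosθ/√(L² − r² sin²θ)].
With r = 0.053 m, L = 0.2179 m, θ = 115.2°: the bracketed kinematic factor |dx/dθ| = 0.042865 m.
ω = v/|dx/dθ| = 20.9/0.042865 = 487.58 rad/s.
N = 60ω/(2π) = 4656.1 rpm.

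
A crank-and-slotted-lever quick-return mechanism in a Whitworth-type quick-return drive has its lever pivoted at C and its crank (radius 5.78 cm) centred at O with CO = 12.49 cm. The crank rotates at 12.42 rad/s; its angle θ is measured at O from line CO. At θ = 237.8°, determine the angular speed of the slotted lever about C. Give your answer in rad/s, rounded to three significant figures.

ω = 12.42 rad/s
Crank pin A relative to C: A = (d + r cosθ, r sinθ); lever angle φ = atan2(r sinθ, d + r cosθ).
Differentiating tanφ: φ̇ = rω(d cosθ + r)/(d² + r² + 2dr cosθ).
d² + r² + 2dr cosθ = |CA|² = 0.0112469 m²;  d cosθ + r = -0.0087562 m.
|ω_lever| = |0.0578·12.42·-0.0087562| / 0.0112469 = 0.5589 rad/s.

0.559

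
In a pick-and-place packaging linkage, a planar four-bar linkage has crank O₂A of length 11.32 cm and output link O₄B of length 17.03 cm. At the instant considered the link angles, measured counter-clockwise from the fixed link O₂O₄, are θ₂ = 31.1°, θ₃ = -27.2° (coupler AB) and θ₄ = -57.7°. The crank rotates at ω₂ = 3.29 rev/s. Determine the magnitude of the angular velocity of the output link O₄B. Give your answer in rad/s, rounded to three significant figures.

23.0

ω₂ = 20.67 rad/s (from 3.29 rev/s).
Differentiating the loop-closure r₂e^{iθ₂}+r₃e^{iθ₃}=r₁+r₄e^{iθ₄} gives r₂ω₂e^{iθ₂}+r₃ω₃e^{iθ₃}=r₄ω₄e^{iθ₄}.
Eliminating the other unknown: ω₄ = r₂ω₂ sin(θ₂−θ₃) / [r₄ sin(θ₄−θ₃)].
Numerator sine = +0.85081; denominator sine = -0.50754.
Result = 0.1132·20.67·(+0.85081) / (0.1703·(-0.50754)) = -23.034 rad/s; magnitude 23.034 rad/s.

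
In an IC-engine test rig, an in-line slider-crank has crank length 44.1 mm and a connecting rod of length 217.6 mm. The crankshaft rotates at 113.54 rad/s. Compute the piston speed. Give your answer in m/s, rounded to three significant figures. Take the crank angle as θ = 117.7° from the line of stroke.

4.01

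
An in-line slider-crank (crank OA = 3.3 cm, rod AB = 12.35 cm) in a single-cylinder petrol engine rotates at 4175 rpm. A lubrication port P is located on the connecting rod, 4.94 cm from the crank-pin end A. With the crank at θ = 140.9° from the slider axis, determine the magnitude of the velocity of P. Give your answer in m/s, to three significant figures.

10.7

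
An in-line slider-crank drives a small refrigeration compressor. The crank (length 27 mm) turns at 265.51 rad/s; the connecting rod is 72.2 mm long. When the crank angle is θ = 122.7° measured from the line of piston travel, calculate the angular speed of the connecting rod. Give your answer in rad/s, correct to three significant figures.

56.5

ω = 265.5 rad/s
The rod makes angle φ with the slider axis where L sinφ = r sinθ; differentiating, L cosφ·φ̇ = r ω cosθ.
L cosφ = √(L² − r² sin²θ) = 0.068532 m.
|ω_rod| = r ω |cosθ| / √(L² − r² sin²θ) = 0.027·265.5·0.54024/0.068532 = 56.512 rad/s.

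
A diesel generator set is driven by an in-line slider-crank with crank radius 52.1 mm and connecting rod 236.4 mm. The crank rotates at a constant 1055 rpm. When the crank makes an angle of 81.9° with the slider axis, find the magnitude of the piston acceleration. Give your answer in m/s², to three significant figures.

ω = 2π·1055/60 = 110.5 rad/s
x(θ) = r cosθ + √(L² − r² sin²θ); with ω constant, a = ω²·d²x/dθ².
d²x/dθ² = −r cosθ − r²(cos2θ)/√u − r⁴ sin²2θ/(4u^{3/2}),  u = L² − r² sin²θ = 0.0532244 m².
Substituting r = 0.0521 m, L = 0.2364 m, θ = 81.9°: d²x/dθ² = +0.003946 m.
a = ω²·d²x/dθ² = (110.5)²·(+0.003946) = +48.163 m/s²;  |a| = 48.163 m/s².

48.2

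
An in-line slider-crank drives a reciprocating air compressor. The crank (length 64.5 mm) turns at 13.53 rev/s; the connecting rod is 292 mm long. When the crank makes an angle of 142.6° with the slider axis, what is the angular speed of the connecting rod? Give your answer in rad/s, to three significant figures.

15.1

ω = 85.01 rad/s (converted from 13.53 rev/s).
The rod makes angle φ with the slider axis where L sinφ = r sinθ; differentiating, L cosφ·φ̇ = r ω cosθ.
L cosφ = √(L² − r² sin²θ) = 0.28936 m.
|ω_rod| = r ω |cosθ| / √(L² − r² sin²θ) = 0.0645·85.01·0.79441/0.28936 = 15.054 rad/s.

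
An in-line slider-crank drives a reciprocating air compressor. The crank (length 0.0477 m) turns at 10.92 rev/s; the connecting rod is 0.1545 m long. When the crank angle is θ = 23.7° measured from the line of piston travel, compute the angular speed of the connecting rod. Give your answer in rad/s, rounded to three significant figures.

ω = 68.61 rad/s (converted from 10.92 rev/s).
The rod makes angle φ with the slider axis where L sinφ = r sinθ; differentiating, L cosφ·φ̇ = r ω cosθ.
L cosφ = √(L² − r² sin²θ) = 0.15331 m.
|ω_rod| = r ω |cosθ| / √(L² − r² sin²θ) = 0.0477·68.61·0.91566/0.15331 = 19.548 rad/s.

19.5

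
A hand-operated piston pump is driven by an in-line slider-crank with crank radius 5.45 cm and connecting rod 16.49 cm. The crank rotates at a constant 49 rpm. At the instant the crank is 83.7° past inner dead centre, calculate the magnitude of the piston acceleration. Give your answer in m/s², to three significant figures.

ω = 2π·49/60 = 5.131 rad/s
x(θ) = r cosθ + √(L² − r² sin²θ); with ω constant, a = ω²·d²x/dθ².
d²x/dθ² = −r cosθ − r²(cos2θ)/√u − r⁴ sin²2θ/(4u^{3/2}),  u = L² − r² sin²θ = 0.0242575 m².
Substituting r = 0.0545 m, L = 0.1649 m, θ = 83.7°: d²x/dθ² = +0.012603 m.
a = ω²·d²x/dθ² = (5.131)²·(+0.012603) = +0.33184 m/s²;  |a| = 0.33184 m/s².

0.332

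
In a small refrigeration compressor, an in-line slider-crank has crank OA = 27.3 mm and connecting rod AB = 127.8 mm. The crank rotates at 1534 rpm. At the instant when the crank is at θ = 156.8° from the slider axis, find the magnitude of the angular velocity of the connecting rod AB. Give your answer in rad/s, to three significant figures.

31.7

ω = 160.6 rad/s (converted from 1534 rpm).
The rod makes angle φ with the slider axis where L sinφ = r sinθ; differentiating, L cosφ·φ̇ = r ω cosθ.
L cosφ = √(L² − r² sin²θ) = 0.12735 m.
|ω_rod| = r ω |cosθ| / √(L² − r² sin²θ) = 0.0273·160.6·0.91914/0.12735 = 31.653 rad/s.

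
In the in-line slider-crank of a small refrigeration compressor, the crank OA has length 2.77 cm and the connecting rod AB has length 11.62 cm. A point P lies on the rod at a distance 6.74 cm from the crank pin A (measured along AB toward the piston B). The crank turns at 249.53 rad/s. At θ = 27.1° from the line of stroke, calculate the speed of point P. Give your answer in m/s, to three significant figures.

4.38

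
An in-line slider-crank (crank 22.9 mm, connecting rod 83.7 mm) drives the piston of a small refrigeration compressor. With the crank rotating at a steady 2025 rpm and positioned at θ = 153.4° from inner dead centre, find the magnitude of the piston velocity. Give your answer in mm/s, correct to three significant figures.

ω = 2π·2025/60 = 212.1 rad/s
For an in-line slider-crank, x = r cosθ + √(L² − r² sin²θ), so v = −rω sinθ·[1 + r cosθ/√(L² − r² sin²θ)].
With r = 0.0229 m, L = 0.0837 m, θ = 153.4°: √(L² − r² sin²θ) = 0.08307 m.
v = −0.0229·212.1·0.44776·[1 + 0.0229·-0.89415/0.08307] = -1.6384 m/s.
|v| = 1.6384 m/s = 1638.4 mm/s.

1640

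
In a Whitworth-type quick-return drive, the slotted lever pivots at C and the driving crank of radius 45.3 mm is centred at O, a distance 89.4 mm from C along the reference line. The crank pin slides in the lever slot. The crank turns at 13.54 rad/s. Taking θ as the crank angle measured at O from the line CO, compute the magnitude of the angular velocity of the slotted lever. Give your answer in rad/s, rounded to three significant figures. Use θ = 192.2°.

ω = 13.54 rad/s
Crank pin A relative to C: A = (d + r cosθ, r sinθ); lever angle φ = atan2(r sinθ, d + r cosθ).
Differentiating tanφ: φ̇ = rω(d cosθ + r)/(d² + r² + 2dr cosθ).
d² + r² + 2dr cosθ = |CA|² = 0.00212773 m²;  d cosθ + r = -0.042081 m.
|ω_lever| = |0.0453·13.54·-0.042081| / 0.00212773 = 12.131 rad/s.

12.1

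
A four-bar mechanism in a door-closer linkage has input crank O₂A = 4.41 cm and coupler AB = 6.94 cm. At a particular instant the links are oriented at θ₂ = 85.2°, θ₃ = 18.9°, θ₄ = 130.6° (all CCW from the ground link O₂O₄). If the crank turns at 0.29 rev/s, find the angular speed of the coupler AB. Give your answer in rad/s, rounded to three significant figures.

ω₂ = 1.822 rad/s (from 0.29 rev/s).
Differentiating the loop-closure r₂e^{iθ₂}+r₃e^{iθ₃}=r₁+r₄e^{iθ₄} gives r₂ω₂e^{iθ₂}+r₃ω₃e^{iθ₃}=r₄ω₄e^{iθ₄}.
Eliminating the other unknown: ω₃ = r₂ω₂ sin(θ₄−θ₂) / [r₃ sin(θ₃−θ₄)].
Numerator sine = +0.71203; denominator sine = -0.92913.
Result = 0.0441·1.822·(+0.71203) / (0.0694·(-0.92913)) = -0.88731 rad/s; magnitude 0.88731 rad/s.

0.887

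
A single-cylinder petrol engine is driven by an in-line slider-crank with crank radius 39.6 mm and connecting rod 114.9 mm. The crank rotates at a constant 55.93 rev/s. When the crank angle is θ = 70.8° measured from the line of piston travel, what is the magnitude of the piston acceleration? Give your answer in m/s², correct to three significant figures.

ω = 2π·55.9 = 351.4 rad/s
x(θ) = r cosθ + √(L² − r² sin²θ); with ω constant, a = ω²·d²x/dθ².
d²x/dθ² = −r cosθ − r²(cos2θ)/√u − r⁴ sin²2θ/(4u^{3/2}),  u = L² − r² sin²θ = 0.0118035 m².
Substituting r = 0.0396 m, L = 0.1149 m, θ = 70.8°: d²x/dθ² = -0.0018963 m.
a = ω²·d²x/dθ² = (351.4)²·(-0.0018963) = -234.18 m/s²;  |a| = 234.18 m/s².

234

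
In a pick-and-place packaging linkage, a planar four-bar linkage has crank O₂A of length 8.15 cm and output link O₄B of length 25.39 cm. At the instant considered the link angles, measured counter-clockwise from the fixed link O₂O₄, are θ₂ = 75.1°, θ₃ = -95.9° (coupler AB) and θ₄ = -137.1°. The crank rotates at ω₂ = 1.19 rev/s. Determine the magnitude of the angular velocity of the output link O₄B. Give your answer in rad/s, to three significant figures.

ω₂ = 7.477 rad/s (from 1.19 rev/s).
Differentiating the loop-closure r₂e^{iθ₂}+r₃e^{iθ₃}=r₁+r₄e^{iθ₄} gives r₂ω₂e^{iθ₂}+r₃ω₃e^{iθ₃}=r₄ω₄e^{iθ₄}.
Eliminating the other unknown: ω₄ = r₂ω₂ sin(θ₂−θ₃) / [r₄ sin(θ₄−θ₃)].
Numerator sine = +0.15643; denominator sine = -0.65869.
Result = 0.0815·7.477·(+0.15643) / (0.2539·(-0.65869)) = -0.57 rad/s; magnitude 0.57 rad/s.

0.570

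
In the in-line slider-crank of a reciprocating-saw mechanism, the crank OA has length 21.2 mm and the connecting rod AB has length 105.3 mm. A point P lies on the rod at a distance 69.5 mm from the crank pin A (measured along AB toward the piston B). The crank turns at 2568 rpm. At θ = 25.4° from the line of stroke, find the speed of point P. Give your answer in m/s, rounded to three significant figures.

ω = 268.9 rad/s.  Crank-pin speed |V_A| = rω = 5.7011 m/s, perpendicular to OA.
Rod angle: sinφ = −(r/L) sinθ ⇒ φ = -4.954°; ω_rod = −rω cosθ/√(L²−r²sin²θ) = -49.091 rad/s.
V_P = V_A + ω_rod × AP, with AP = 0.0695 m along the rod.
Components: V_Px = −rω sinθ − a·ω_rod·sinφ = -2.74 m/s;  V_Py = rω cosθ + a·ω_rod·cosφ = +1.7509 m/s.
|V_P| = √(V_Px² + V_Py²) = 3.2517 m/s.

3.25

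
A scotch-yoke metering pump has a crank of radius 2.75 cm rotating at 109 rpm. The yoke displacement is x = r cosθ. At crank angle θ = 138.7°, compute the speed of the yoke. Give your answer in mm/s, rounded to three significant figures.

207

ω = 11.41 rad/s (from 109 rpm).
x = r cosθ ⇒ ẋ = −rω sinθ.
|v| = rω|sinθ| = 0.0275·11.41·|sin 138.7°| = 0.20717 m/s = 207.17 mm/s.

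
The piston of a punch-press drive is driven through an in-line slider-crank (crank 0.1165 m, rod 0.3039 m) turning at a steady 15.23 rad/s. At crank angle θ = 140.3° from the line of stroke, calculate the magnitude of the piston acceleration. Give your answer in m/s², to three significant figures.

ω = 15.23 rad/s
x(θ) = r cosθ + √(L² − r² sin²θ); with ω constant, a = ω²·d²x/dθ².
d²x/dθ² = −r cosθ − r²(cos2θ)/√u − r⁴ sin²2θ/(4u^{3/2}),  u = L² − r² sin²θ = 0.0868174 m².
Substituting r = 0.1165 m, L = 0.3039 m, θ = 140.3°: d²x/dθ² = +0.079422 m.
a = ω²·d²x/dθ² = (15.23)²·(+0.079422) = +18.422 m/s²;  |a| = 18.422 m/s².

18.4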